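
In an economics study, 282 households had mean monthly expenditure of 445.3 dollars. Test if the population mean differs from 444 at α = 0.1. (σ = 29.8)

z = (x̄ - μ₀)/(σ/√n) = (445.3 - 444)/(29.8/√282) = 0.733. Critical value: ±1.645. Since |0.733| ≤ 1.645, Fail to reject H₀.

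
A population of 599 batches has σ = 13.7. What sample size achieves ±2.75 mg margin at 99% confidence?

Without FPC: n₀ = (2.576×13.7/2.75)² = 164.69. With FPC: n = n₀N/(n₀+N-1) = 129.3 → n = 130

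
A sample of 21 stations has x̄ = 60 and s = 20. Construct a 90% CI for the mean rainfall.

CI = x̄ ± t*(s/√n) = 60 ± 1.725(20/√21) = (52.47, 67.53)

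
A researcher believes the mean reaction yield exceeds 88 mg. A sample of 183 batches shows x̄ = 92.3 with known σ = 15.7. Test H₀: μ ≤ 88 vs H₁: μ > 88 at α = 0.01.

z = 3.705. Critical value: 2.33. Reject H₀.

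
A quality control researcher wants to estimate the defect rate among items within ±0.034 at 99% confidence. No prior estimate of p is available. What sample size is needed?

Conservative approach: use p = 0.5 (maximizes p(1-p) = 0.25). n = z²(0.25)/E² = 2.576²×0.25/0.034² = 1435.1 → n = 1436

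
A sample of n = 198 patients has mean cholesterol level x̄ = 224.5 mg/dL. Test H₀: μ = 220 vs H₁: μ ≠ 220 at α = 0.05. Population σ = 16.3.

z = (x̄ - μ₀)/(σ/√n) = (224.5 - 220)/(16.3/√198) = 3.885. Critical value: ±1.96. Since |3.885| > 1.96, Reject H₀.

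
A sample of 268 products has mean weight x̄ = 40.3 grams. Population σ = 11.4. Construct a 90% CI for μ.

CI = x̄ ± z*(σ/√n) = 40.3 ± 1.645(11.4/√268) = 40.3 ± 1.15 = (39.15, 41.45)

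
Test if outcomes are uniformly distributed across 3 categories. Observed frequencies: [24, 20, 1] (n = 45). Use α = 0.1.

Expected = 15 each. χ² = Σ(O-E)²/E = 20.133. df = 2, critical value = 4.605. Reject H₀.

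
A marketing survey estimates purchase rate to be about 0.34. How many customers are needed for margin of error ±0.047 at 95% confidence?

n = z²p(1-p)/E² = 1.96²×0.34×0.66/0.047² = 390.2 → n = 391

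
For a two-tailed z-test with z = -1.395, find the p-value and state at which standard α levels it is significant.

p = 2·P(Z > |-1.395|) = 2·(1 - Φ(1.395)) ≈ 0.163. Not significant at any standard level.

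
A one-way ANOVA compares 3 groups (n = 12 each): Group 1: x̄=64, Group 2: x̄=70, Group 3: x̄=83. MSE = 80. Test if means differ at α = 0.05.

Grand mean = 72.33. SS_between = 2264.0, MS_between = 1132.0. F = 14.15, F_crit ≈ 3.285. Reject H₀.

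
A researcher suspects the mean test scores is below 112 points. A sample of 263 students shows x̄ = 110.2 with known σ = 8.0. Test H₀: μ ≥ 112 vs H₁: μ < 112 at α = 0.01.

z = -3.649. Critical value: -2.33. Reject H₀.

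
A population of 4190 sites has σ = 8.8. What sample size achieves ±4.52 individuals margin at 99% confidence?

Without FPC: n₀ = (2.576×8.8/4.52)² = 25.152. With FPC: n = n₀N/(n₀+N-1) = 25.01 → n = 26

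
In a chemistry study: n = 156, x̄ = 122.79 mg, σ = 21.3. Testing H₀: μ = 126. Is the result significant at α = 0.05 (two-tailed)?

z = (122.79 - 126)/(21.3/√156) = -1.882. Since |z| ≤ 1.96, not significant at α = 0.05.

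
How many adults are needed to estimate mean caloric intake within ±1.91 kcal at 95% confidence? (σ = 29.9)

n = (z*σ/E)² = (1.96×29.9/1.91)² = 941.4 → n = 942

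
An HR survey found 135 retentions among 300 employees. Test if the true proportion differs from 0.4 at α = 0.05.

p̂ = 0.45, p₀ = 0.4. z = (p̂ - p₀)/√(p₀(1-p₀)/n) = 1.768. Critical: ±1.96. Fail to reject H₀.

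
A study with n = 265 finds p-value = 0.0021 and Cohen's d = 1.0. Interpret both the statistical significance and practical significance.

Statistically significant (p = 0.0021 < 0.05). Cohen's d = 1.0 indicates a large effect size. Both statistical and practical significance should be considered.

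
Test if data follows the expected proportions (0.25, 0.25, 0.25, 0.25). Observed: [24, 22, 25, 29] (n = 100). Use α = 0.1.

Expected: [25.0, 25.0, 25.0, 25.0]. χ² = 1.04. df = 3, critical = 6.251. Fail to reject H₀.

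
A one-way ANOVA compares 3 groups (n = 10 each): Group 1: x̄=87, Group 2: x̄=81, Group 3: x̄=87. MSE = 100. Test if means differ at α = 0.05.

Grand mean = 85.0. SS_between = 240.0, MS_between = 120.0. F = 1.2, F_crit ≈ 3.354. Fail to reject H₀.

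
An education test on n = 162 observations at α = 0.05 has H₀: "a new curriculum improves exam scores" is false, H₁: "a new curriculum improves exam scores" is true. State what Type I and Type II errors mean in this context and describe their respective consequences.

Type I (false positive): concluding that a new curriculum improves exam scores when it is not — adopting a curriculum that gives no real benefit — disruption for nothing. Type II (false negative): failing to conclude that a new curriculum improves exam scores when it is — keeping the old curriculum when the new one would have helped students. Which is costlier depends on domain priorities and is a judgement call rather than a statistical fact.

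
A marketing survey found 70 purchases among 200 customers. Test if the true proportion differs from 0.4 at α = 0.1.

p̂ = 0.35, p₀ = 0.4. z = (p̂ - p₀)/√(p₀(1-p₀)/n) = -1.443. Critical: ±1.645. Fail to reject H₀.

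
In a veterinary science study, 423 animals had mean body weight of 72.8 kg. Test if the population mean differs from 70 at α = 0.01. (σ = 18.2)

z = (x̄ - μ₀)/(σ/√n) = (72.8 - 70)/(18.2/√423) = 3.164. Critical value: ±2.576. Since |3.164| > 2.576, Reject H₀.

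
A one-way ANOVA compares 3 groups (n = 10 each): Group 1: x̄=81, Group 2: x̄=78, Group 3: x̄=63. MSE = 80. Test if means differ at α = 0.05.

Grand mean = 74.0. SS_between = 1860.0, MS_between = 930.0. F = 11.625, F_crit ≈ 3.354. Reject H₀.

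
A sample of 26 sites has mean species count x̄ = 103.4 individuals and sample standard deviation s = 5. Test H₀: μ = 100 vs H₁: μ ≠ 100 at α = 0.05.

t = (x̄ - μ₀)/(s/√n) = (103.4 - 100)/(5/√26) = 3.467. df = 25, critical t = ±2.06. Reject H₀.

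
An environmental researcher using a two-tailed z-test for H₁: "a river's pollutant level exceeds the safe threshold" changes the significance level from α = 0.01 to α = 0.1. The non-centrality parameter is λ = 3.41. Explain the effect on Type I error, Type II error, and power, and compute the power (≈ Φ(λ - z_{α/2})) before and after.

Increasing α from 0.01 to 0.1:
• Type I error rate increases (α is the Type I rate by definition).
• Critical value moves from z_{α/2} = 2.576 to 1.645, so power = Φ(λ - z_{α/2}) goes from Φ(3.41 - 2.576) = 0.798 to Φ(3.41 - 1.645) = 0.961.
• Type II error rate β = 1 - power therefore decreases (0.202 → 0.039).
Appropriate when false negatives are costly — here, allowing unsafe pollution to continue.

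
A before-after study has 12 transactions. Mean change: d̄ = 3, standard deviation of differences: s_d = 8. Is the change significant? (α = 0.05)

t = d̄/(s_d/√n) = 3/(8/√12) = 1.299. df = 11, critical t = ±2.201. Fail to reject H₀.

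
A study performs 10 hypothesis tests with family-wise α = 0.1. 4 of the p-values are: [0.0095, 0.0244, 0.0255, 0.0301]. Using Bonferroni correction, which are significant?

Bonferroni α = 0.1/10 = 0.01. Significant p-values: [0.0095]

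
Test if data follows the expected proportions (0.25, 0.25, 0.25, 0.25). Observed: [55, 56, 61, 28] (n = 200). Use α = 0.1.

Expected: [50.0, 50.0, 50.0, 50.0]. χ² = 13.32. df = 3, critical = 6.251. Reject H₀.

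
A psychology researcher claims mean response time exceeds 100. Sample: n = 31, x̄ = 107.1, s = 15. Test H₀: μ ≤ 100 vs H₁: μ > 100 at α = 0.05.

t = (107.1 - 100)/(15/√31) = 2.635, df = 30. Critical t = 1.697. Reject H₀.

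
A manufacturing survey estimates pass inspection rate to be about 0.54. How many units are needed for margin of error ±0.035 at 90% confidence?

n = z²p(1-p)/E² = 1.645²×0.54×0.46/0.035² = 548.7 → n = 549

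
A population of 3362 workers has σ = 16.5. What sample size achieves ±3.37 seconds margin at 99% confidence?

Without FPC: n₀ = (2.576×16.5/3.37)² = 159.074. With FPC: n = n₀N/(n₀+N-1) = 151.9 → n = 152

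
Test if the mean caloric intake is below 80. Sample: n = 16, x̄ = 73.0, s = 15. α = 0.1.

t = (73.0 - 80)/(15/√16) = -1.867, df = 15. Critical t = -1.341. Reject H₀.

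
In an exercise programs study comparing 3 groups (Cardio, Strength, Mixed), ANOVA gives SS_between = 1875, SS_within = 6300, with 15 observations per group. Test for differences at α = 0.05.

df_between = 2, df_within = 42. F = MS_between/MS_within = 937.5/150.0 = 6.25. F_crit ≈ 3.22. Reject H₀. At least one mean differs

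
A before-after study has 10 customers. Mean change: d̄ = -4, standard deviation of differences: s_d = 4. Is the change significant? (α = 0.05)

t = d̄/(s_d/√n) = -4/(4/√10) = -3.162. df = 9, critical t = ±2.262. Reject H₀.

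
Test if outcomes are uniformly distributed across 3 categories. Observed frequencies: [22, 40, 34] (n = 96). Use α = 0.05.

Expected = 32 each. χ² = Σ(O-E)²/E = 5.25. df = 2, critical value = 5.991. Fail to reject H₀.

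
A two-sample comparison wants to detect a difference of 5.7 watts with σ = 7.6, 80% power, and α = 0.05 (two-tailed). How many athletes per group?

n per group = 2(z_α/2 + z_β)²σ²/d² = 2×(1.96 + 0.84)²×7.6²/5.7² = 27.9 → n = 28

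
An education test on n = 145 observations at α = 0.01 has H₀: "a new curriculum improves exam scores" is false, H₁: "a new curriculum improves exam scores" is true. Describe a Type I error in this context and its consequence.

Type I error: rejecting H₀ when it is true — concluding that a new curriculum improves exam scores when in fact it is not. Consequence: adopting a curriculum that gives no real benefit — disruption for nothing.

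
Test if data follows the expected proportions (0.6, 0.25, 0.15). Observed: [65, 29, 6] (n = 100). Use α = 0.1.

Expected: [60.0, 25.0, 15.0]. χ² = 6.457. df = 2, critical = 4.605. Reject H₀.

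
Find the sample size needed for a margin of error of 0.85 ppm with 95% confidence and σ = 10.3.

n = (z*σ/E)² = (1.96×10.3/0.85)² = 564.1 → n = 565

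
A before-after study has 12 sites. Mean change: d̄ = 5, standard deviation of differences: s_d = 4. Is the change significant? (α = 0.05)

t = d̄/(s_d/√n) = 5/(4/√12) = 4.33. df = 11, critical t = ±2.201. Reject H₀.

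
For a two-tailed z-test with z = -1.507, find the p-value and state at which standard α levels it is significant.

p = 2·P(Z > |-1.507|) = 2·(1 - Φ(1.507)) ≈ 0.1318. Not significant at any standard level.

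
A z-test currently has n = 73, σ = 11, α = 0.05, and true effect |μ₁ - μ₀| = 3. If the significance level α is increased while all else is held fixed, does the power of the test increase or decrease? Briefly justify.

Power increases: a larger α lowers the critical value, so more of the H₁ sampling distribution falls in the rejection region.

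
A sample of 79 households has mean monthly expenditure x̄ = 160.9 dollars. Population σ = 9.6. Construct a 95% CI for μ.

CI = x̄ ± z*(σ/√n) = 160.9 ± 1.96(9.6/√79) = 160.9 ± 2.12 = (158.78, 163.02)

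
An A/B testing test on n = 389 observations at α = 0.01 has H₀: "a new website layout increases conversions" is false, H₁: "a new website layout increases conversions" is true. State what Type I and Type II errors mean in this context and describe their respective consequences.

Type I (false positive): concluding that a new website layout increases conversions when it is not — rolling out a layout that doesn't actually help — wasted engineering effort. Type II (false negative): failing to conclude that a new website layout increases conversions when it is — discarding a layout that would have improved conversions — lost revenue. Which is costlier depends on domain priorities and is a judgement call rather than a statistical fact.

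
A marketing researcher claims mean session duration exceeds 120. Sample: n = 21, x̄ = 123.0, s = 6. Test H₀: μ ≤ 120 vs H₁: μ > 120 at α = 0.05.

t = (123.0 - 120)/(6/√21) = 2.291, df = 20. Critical t = 1.725. Reject H₀.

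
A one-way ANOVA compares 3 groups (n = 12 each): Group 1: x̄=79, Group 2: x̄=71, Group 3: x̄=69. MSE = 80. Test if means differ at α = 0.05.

Grand mean = 73.0. SS_between = 672.0, MS_between = 336.0. F = 4.2, F_crit ≈ 3.285. Reject H₀.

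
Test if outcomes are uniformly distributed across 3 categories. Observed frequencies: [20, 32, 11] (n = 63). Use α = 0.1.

Expected = 21 each. χ² = Σ(O-E)²/E = 10.571. df = 2, critical value = 4.605. Reject H₀.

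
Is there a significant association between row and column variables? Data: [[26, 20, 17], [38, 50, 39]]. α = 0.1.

χ² = 2.473. df = 2, critical = 4.605. Fail to reject H₀. No evidence of dependence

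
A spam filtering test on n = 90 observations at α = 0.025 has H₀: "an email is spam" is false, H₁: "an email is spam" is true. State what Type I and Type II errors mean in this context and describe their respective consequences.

Type I (false positive): concluding that an email is spam when it is not — a legitimate email is sent to the spam folder and the user misses it. Type II (false negative): failing to conclude that an email is spam when it is — a spam email lands in the inbox. Which is costlier depends on domain priorities and is a judgement call rather than a statistical fact.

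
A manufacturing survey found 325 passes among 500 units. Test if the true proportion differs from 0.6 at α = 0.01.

p̂ = 0.65, p₀ = 0.6. z = (p̂ - p₀)/√(p₀(1-p₀)/n) = 2.282. Critical: ±2.576. Fail to reject H₀.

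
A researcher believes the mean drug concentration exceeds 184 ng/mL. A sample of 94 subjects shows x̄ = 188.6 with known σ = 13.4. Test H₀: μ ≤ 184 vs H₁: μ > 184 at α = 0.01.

z = 3.328. Critical value: 2.33. Reject H₀.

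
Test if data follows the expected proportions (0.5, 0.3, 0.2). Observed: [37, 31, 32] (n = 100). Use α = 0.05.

Expected: [50.0, 30.0, 20.0]. χ² = 10.613. df = 2, critical = 5.991. Reject H₀.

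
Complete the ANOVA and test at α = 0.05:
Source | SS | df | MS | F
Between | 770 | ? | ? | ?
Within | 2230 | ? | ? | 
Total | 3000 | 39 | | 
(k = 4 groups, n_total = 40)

df_between = 3, df_within = 36. MS_between = 256.67, MS_within = 61.94. F = 4.143, F_crit ≈ 2.866. Reject H₀.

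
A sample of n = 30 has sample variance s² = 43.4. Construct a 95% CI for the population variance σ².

df = 29. χ²_{0.025} = 45.722, χ²_{0.975} = 16.047. CI for σ² = ((n-1)s²/χ²_{α/2}, (n-1)s²/χ²_{1-α/2}) = (29·43.4/45.722, 29·43.4/16.047) = (27.53, 78.43)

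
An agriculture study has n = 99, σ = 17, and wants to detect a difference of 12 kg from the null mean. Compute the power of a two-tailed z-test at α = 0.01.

SE = σ/√n = 17/√99 = 1.709. Non-centrality λ = d/SE = 12/1.709 = 7.023. Power ≈ Φ(λ - z_{α/2}) = Φ(7.023 - 2.576) = Φ(4.447) = 1.0.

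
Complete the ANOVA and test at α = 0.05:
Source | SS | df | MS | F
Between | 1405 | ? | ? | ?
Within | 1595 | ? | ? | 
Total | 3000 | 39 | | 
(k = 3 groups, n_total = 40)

df_between = 2, df_within = 37. MS_between = 702.5, MS_within = 43.11. F = 16.296, F_crit ≈ 3.252. Reject H₀.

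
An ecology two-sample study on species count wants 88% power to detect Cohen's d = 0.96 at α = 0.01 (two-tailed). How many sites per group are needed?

z_{α/2} = 2.576, z_β = Φ⁻¹(0.88) = 1.175. For large effect (d = 0.96): n per group = 2(z_{α/2} + z_β)²/d² = 2(2.576 + 1.175)²/0.96² = 30.5 → 31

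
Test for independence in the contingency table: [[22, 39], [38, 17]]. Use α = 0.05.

χ² = 12.633. df = 1, critical = 3.841. Reject H₀. Variables are dependent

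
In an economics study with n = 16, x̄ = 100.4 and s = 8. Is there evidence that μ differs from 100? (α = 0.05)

t = (x̄ - μ₀)/(s/√n) = (100.4 - 100)/(8/√16) = 0.2. df = 15, critical t = ±2.131. Fail to reject H₀.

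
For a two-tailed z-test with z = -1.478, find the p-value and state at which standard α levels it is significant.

p = 2·P(Z > |-1.478|) = 2·(1 - Φ(1.478)) ≈ 0.1394. Not significant at any standard level.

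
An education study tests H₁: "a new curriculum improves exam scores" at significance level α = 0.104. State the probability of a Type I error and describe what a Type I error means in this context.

P(Type I error) = α = 0.104. A Type I error is rejecting H₀ when H₀ is actually true (false positive) — here, concluding that a new curriculum improves exam scores when in fact this is not the case. Consequence: adopting a curriculum that gives no real benefit — disruption for nothing.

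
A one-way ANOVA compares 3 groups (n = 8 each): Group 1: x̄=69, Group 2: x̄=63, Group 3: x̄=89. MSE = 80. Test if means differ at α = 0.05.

Grand mean = 73.67. SS_between = 2965.33, MS_between = 1482.67. F = 18.533, F_crit ≈ 3.467. Reject H₀.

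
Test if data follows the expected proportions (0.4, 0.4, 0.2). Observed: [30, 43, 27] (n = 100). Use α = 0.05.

Expected: [40.0, 40.0, 20.0]. χ² = 5.175. df = 2, critical = 5.991. Fail to reject H₀.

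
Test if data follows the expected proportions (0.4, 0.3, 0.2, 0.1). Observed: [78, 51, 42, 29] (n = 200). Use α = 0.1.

Expected: [80.0, 60.0, 40.0, 20.0]. χ² = 5.55. df = 3, critical = 6.251. Fail to reject H₀.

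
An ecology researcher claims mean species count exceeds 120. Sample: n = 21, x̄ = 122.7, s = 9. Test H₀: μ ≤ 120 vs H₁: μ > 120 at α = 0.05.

t = (122.7 - 120)/(9/√21) = 1.375, df = 20. Critical t = 1.725. Fail to reject H₀.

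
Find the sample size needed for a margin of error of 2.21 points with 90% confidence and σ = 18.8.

n = (z*σ/E)² = (1.645×18.8/2.21)² = 195.8 → n = 196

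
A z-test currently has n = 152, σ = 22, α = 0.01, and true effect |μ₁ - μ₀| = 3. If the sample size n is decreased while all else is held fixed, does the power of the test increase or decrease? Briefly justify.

Power decreases: a smaller n inflates the standard error σ/√n, pulling the sampling distribution under H₁ back toward the critical value.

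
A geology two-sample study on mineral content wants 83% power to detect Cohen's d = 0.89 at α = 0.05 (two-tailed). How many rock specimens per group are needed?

z_{α/2} = 1.96, z_β = Φ⁻¹(0.83) = 0.954. For large effect (d = 0.89): n per group = 2(z_{α/2} + z_β)²/d² = 2(1.96 + 0.954)²/0.89² = 21.4 → 22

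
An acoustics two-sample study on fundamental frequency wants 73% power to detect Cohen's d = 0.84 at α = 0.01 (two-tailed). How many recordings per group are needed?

z_{α/2} = 2.576, z_β = Φ⁻¹(0.73) = 0.613. For large effect (d = 0.84): n per group = 2(z_{α/2} + z_β)²/d² = 2(2.576 + 0.613)²/0.84² = 28.8 → 29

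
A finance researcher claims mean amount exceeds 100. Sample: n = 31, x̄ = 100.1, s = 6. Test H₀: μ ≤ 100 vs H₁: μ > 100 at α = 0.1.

t = (100.1 - 100)/(6/√31) = 0.093, df = 30. Critical t = 1.31. Fail to reject H₀.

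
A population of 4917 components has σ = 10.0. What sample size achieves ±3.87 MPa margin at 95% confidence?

Without FPC: n₀ = (1.96×10.0/3.87)² = 25.65. With FPC: n = n₀N/(n₀+N-1) = 25.5 → n = 26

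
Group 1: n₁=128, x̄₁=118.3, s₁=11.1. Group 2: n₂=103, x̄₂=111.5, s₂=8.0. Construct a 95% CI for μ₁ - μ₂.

Difference = 6.8. SE = √(11.1²/128 + 8.0²/103) = 1.259. CI = (4.33, 9.27)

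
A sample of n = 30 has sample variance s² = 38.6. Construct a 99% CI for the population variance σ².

df = 29. χ²_{0.005} = 52.336, χ²_{0.995} = 13.121. CI for σ² = ((n-1)s²/χ²_{α/2}, (n-1)s²/χ²_{1-α/2}) = (29·38.6/52.336, 29·38.6/13.121) = (21.39, 85.31)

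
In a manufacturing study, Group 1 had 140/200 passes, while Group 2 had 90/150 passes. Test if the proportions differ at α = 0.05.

p̂₁ = 0.7, p̂₂ = 0.6, pooled p̂ = 0.657. z = 1.95. Critical: ±1.96. Fail to reject H₀.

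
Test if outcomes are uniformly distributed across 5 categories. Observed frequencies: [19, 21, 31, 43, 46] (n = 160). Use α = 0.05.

Expected = 32 each. χ² = Σ(O-E)²/E = 19.0. df = 4, critical value = 9.488. Reject H₀.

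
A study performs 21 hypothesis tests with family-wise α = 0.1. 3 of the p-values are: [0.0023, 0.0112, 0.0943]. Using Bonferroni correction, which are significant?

Bonferroni α = 0.1/21 = 0.00476. Significant p-values: [0.0023]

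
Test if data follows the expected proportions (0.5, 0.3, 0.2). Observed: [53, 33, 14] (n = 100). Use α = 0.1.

Expected: [50.0, 30.0, 20.0]. χ² = 2.28. df = 2, critical = 4.605. Fail to reject H₀.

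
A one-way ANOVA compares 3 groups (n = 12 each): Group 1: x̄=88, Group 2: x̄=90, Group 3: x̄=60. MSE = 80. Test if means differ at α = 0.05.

Grand mean = 79.33. SS_between = 6752.0, MS_between = 3376.0. F = 42.2, F_crit ≈ 3.285. Reject H₀.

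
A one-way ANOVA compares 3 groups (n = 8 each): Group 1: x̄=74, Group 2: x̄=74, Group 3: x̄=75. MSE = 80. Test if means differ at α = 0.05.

Grand mean = 74.33. SS_between = 5.33, MS_between = 2.67. F = 0.033, F_crit ≈ 3.467. Fail to reject H₀.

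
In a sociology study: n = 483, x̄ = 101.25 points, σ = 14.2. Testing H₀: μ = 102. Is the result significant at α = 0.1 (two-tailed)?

z = (101.25 - 102)/(14.2/√483) = -1.161. Since |z| ≤ 1.645, not significant at α = 0.1.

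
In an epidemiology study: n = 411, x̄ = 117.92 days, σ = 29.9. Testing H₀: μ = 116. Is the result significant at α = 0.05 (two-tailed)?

z = (117.92 - 116)/(29.9/√411) = 1.302. Since |z| ≤ 1.96, not significant at α = 0.05.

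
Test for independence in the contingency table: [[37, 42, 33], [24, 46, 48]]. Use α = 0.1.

χ² = 5.577. df = 2, critical = 4.605. Reject H₀. Variables are dependent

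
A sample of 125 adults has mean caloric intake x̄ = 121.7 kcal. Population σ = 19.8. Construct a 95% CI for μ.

CI = x̄ ± z*(σ/√n) = 121.7 ± 1.96(19.8/√125) = 121.7 ± 3.47 = (118.23, 125.17)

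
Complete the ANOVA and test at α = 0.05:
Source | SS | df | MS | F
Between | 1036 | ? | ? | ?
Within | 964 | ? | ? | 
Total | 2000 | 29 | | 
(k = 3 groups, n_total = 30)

df_between = 2, df_within = 27. MS_between = 518.0, MS_within = 35.7. F = 14.508, F_crit ≈ 3.354. Reject H₀.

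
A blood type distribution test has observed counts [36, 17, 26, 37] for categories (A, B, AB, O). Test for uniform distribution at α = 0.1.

Expected = 29 each. χ² = Σ(O-E)²/E = 9.172. df = 3, critical value = 6.251. Reject H₀.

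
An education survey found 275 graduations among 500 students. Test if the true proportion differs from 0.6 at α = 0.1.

p̂ = 0.55, p₀ = 0.6. z = (p̂ - p₀)/√(p₀(1-p₀)/n) = -2.282. Critical: ±1.645. Reject H₀.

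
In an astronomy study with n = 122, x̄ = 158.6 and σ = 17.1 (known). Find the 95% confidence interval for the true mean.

CI = x̄ ± z*(σ/√n) = 158.6 ± 1.96(17.1/√122) = 158.6 ± 3.03 = (155.57, 161.63)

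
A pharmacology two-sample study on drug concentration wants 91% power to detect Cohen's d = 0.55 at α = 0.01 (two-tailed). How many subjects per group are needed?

z_{α/2} = 2.576, z_β = Φ⁻¹(0.91) = 1.341. For medium effect (d = 0.55): n per group = 2(z_{α/2} + z_β)²/d² = 2(2.576 + 1.341)²/0.55² = 101.4 → 102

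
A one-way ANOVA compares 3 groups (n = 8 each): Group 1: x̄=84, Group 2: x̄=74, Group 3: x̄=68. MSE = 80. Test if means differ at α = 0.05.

Grand mean = 75.33. SS_between = 1045.33, MS_between = 522.67. F = 6.533, F_crit ≈ 3.467. Reject H₀.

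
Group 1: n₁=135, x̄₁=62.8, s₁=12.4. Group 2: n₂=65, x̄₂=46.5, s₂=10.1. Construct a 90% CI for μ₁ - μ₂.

Difference = 16.3. SE = √(12.4²/135 + 10.1²/65) = 1.646. CI = (13.59, 19.01)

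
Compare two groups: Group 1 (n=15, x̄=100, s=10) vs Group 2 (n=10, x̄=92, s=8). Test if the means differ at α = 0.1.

Pooled sp = 9.27. t = 2.114, df = 23. Critical t = ±1.714. Reject H₀.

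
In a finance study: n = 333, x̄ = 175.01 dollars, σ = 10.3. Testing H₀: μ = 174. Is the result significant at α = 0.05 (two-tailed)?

z = (175.01 - 174)/(10.3/√333) = 1.789. Since |z| ≤ 1.96, not significant at α = 0.05.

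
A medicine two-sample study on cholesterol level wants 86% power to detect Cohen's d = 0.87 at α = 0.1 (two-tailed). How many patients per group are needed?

z_{α/2} = 1.645, z_β = Φ⁻¹(0.86) = 1.08. For large effect (d = 0.87): n per group = 2(z_{α/2} + z_β)²/d² = 2(1.645 + 1.08)²/0.87² = 19.6 → 20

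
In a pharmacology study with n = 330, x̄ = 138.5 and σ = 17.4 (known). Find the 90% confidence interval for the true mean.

CI = x̄ ± z*(σ/√n) = 138.5 ± 1.645(17.4/√330) = 138.5 ± 1.58 = (136.92, 140.08)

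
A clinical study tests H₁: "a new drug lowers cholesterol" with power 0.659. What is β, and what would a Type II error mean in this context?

β = 1 - power = 1 - 0.659 = 0.341. A Type II error is failing to reject H₀ when H₀ is false (false negative) — here, failing to conclude that a new drug lowers cholesterol when in fact it is true. Consequence: shelving an effective drug — patients miss out on a treatment that would have helped.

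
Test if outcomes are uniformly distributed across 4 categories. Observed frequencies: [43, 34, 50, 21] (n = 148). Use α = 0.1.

Expected = 37 each. χ² = Σ(O-E)²/E = 12.703. df = 3, critical value = 6.251. Reject H₀.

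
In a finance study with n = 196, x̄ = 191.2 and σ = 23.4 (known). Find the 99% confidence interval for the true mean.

CI = x̄ ± z*(σ/√n) = 191.2 ± 2.576(23.4/√196) = 191.2 ± 4.31 = (186.89, 195.51)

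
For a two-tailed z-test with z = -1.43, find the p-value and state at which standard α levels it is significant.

p = 2·P(Z > |-1.43|) = 2·(1 - Φ(1.43)) ≈ 0.1527. Not significant at any standard level.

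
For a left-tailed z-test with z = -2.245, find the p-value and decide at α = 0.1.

p = P(Z < -2.245) = Φ(-2.245) ≈ 0.0124. Since p < 0.1, reject H₀ (significant) at α = 0.1.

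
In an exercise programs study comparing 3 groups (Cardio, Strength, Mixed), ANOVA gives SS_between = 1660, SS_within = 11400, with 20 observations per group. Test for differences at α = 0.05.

df_between = 2, df_within = 57. F = MS_between/MS_within = 830.0/200.0 = 4.15. F_crit ≈ 3.159. Reject H₀. At least one mean differs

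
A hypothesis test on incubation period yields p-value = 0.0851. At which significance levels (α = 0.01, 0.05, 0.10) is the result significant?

p = 0.0851. Significant at: α = 0.1.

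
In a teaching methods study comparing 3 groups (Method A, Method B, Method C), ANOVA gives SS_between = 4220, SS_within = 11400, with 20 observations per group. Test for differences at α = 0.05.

df_between = 2, df_within = 57. F = MS_between/MS_within = 2110.0/200.0 = 10.55. F_crit ≈ 3.159. Reject H₀. At least one mean differs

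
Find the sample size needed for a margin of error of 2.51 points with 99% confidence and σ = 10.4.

n = (z*σ/E)² = (2.576×10.4/2.51)² = 113.9 → n = 114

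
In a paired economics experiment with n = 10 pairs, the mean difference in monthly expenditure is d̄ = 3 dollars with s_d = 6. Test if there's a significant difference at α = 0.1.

t = d̄/(s_d/√n) = 3/(6/√10) = 1.581. df = 9, critical t = ±1.833. Fail to reject H₀.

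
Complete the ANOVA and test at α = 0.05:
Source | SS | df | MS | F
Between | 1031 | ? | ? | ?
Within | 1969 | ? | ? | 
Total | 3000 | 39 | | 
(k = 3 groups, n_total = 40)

df_between = 2, df_within = 37. MS_between = 515.5, MS_within = 53.22. F = 9.687, F_crit ≈ 3.252. Reject H₀.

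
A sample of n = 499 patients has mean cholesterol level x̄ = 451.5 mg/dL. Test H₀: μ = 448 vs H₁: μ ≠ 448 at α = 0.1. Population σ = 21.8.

z = (x̄ - μ₀)/(σ/√n) = (451.5 - 448)/(21.8/√499) = 3.586. Critical value: ±1.645. Since |3.586| > 1.645, Reject H₀.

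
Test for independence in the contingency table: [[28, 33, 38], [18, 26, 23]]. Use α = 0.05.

χ² = 0.545. df = 2, critical = 5.991. Fail to reject H₀. No evidence of dependence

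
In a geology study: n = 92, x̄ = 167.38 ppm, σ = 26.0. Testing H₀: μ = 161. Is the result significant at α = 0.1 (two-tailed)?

z = (167.38 - 161)/(26.0/√92) = 2.354. Since |z| > 1.645, significant at α = 0.1.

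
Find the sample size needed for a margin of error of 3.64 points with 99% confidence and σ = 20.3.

n = (z*σ/E)² = (2.576×20.3/3.64)² = 206.4 → n = 207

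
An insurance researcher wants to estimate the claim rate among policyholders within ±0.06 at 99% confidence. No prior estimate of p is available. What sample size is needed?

Conservative approach: use p = 0.5 (maximizes p(1-p) = 0.25). n = z²(0.25)/E² = 2.576²×0.25/0.06² = 460.8 → n = 461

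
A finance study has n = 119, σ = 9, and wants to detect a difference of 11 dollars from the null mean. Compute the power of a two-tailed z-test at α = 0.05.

SE = σ/√n = 9/√119 = 0.825. Non-centrality λ = d/SE = 11/0.825 = 13.333. Power ≈ Φ(λ - z_{α/2}) = Φ(13.333 - 1.96) = Φ(11.373) = 1.0.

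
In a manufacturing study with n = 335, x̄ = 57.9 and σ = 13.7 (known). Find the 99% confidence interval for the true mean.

CI = x̄ ± z*(σ/√n) = 57.9 ± 2.576(13.7/√335) = 57.9 ± 1.93 = (55.97, 59.83)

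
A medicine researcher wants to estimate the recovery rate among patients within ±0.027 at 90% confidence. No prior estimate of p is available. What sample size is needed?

Conservative approach: use p = 0.5 (maximizes p(1-p) = 0.25). n = z²(0.25)/E² = 1.645²×0.25/0.027² = 928.0 → n = 928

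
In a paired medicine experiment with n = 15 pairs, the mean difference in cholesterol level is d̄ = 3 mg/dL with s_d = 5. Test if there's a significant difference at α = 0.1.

t = d̄/(s_d/√n) = 3/(5/√15) = 2.324. df = 14, critical t = ±1.761. Reject H₀.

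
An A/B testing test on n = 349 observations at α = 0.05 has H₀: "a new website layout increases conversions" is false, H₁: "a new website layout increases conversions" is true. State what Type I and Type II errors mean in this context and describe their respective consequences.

Type I (false positive): concluding that a new website layout increases conversions when it is not — rolling out a layout that doesn't actually help — wasted engineering effort. Type II (false negative): failing to conclude that a new website layout increases conversions when it is — discarding a layout that would have improved conversions — lost revenue. Which is costlier depends on domain priorities and is a judgement call rather than a statistical fact.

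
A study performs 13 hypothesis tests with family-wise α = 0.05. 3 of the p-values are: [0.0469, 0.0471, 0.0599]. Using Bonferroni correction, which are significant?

Bonferroni α = 0.05/13 = 0.00385. None of the given p-values are significant.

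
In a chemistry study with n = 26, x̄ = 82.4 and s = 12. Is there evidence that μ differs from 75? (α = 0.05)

t = (x̄ - μ₀)/(s/√n) = (82.4 - 75)/(12/√26) = 3.144. df = 25, critical t = ±2.06. Reject H₀.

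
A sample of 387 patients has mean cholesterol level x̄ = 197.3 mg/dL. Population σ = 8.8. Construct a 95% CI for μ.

CI = x̄ ± z*(σ/√n) = 197.3 ± 1.96(8.8/√387) = 197.3 ± 0.88 = (196.42, 198.18)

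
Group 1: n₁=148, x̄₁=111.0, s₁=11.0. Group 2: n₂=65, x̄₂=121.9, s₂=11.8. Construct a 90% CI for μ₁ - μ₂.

Difference = -10.9. SE = √(11.0²/148 + 11.8²/65) = 1.72. CI = (-13.73, -8.07)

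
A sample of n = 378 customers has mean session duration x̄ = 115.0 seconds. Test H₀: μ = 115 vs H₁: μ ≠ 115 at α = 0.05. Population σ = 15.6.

z = (x̄ - μ₀)/(σ/√n) = (115.0 - 115)/(15.6/√378) = 0.0. Critical value: ±1.96. Since |0.0| ≤ 1.96, Fail to reject H₀.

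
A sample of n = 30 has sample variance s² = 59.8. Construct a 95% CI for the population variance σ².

df = 29. χ²_{0.025} = 45.722, χ²_{0.975} = 16.047. CI for σ² = ((n-1)s²/χ²_{α/2}, (n-1)s²/χ²_{1-α/2}) = (29·59.8/45.722, 29·59.8/16.047) = (37.93, 108.07)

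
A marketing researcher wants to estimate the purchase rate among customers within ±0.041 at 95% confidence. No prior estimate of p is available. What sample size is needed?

Conservative approach: use p = 0.5 (maximizes p(1-p) = 0.25). n = z²(0.25)/E² = 1.96²×0.25/0.041² = 571.3 → n = 572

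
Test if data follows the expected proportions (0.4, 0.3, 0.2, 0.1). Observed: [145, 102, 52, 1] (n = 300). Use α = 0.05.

Expected: [120.0, 90.0, 60.0, 30.0]. χ² = 35.908. df = 3, critical = 7.815. Reject H₀.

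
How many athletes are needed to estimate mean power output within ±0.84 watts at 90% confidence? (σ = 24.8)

n = (z*σ/E)² = (1.645×24.8/0.84)² = 2358.7 → n = 2359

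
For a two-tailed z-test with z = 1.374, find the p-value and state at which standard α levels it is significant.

p = 2·P(Z > |1.374|) = 2·(1 - Φ(1.374)) ≈ 0.1694. Not significant at any standard level.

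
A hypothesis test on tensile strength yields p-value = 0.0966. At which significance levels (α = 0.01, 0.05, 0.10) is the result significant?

p = 0.0966. Significant at: α = 0.1.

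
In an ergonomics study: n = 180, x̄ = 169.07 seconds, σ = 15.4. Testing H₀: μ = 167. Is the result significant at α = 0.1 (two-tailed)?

z = (169.07 - 167)/(15.4/√180) = 1.803. Since |z| > 1.645, significant at α = 0.1.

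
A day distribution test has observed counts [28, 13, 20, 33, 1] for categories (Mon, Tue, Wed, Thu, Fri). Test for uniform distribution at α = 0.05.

Expected = 19 each. χ² = Σ(O-E)²/E = 33.579. df = 4, critical value = 9.488. Reject H₀.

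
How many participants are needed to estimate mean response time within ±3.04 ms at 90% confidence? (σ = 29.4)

n = (z*σ/E)² = (1.645×29.4/3.04)² = 253.1 → n = 254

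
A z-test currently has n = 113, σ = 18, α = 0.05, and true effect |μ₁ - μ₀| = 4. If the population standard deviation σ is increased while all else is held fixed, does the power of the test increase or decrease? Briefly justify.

Power decreases: a larger σ inflates the standard error σ/√n, pulling the sampling distribution under H₁ back toward the critical value.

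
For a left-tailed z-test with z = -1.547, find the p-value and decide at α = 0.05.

p = P(Z < -1.547) = Φ(-1.547) ≈ 0.0609. Since p ≥ 0.05, fail to reject H₀ (not significant) at α = 0.05.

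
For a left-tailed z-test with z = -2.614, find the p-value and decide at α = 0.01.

p = P(Z < -2.614) = Φ(-2.614) ≈ 0.0045. Since p < 0.01, reject H₀ (significant) at α = 0.01.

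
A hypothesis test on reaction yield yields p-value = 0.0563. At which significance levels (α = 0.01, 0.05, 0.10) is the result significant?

p = 0.0563. Significant at: α = 0.1.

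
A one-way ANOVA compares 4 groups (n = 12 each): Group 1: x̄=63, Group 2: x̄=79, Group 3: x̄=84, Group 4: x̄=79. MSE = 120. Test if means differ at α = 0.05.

Grand mean = 76.25. SS_between = 3009.0, MS_between = 1003.0. F = 8.358, F_crit ≈ 2.816. Reject H₀.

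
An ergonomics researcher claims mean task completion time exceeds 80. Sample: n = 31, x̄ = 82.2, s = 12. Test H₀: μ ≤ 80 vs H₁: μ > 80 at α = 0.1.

t = (82.2 - 80)/(12/√31) = 1.021, df = 30. Critical t = 1.31. Fail to reject H₀.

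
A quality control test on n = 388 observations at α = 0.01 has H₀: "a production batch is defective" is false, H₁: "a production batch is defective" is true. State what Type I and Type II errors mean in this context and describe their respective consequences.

Type I (false positive): concluding that a production batch is defective when it is not — scrapping a good batch — wasted material and cost for no reason. Type II (false negative): failing to conclude that a production batch is defective when it is — shipping a defective batch — faulty products reach customers. Which is costlier depends on domain priorities and is a judgement call rather than a statistical fact.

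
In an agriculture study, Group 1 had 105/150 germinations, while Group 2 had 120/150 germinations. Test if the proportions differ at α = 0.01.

p̂₁ = 0.7, p̂₂ = 0.8, pooled p̂ = 0.75. z = -2.0. Critical: ±2.576. Fail to reject H₀.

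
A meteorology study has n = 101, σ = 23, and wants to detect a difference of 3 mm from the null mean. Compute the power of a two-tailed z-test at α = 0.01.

SE = σ/√n = 23/√101 = 2.289. Non-centrality λ = d/SE = 3/2.289 = 1.311. Power ≈ Φ(λ - z_{α/2}) = Φ(1.311 - 2.576) = Φ(-1.265) = 0.103.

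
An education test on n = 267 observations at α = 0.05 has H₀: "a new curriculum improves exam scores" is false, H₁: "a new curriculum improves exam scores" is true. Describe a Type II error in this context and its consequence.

Type II error: failing to reject H₀ when it is false — concluding that a new curriculum improves exam scores is not supported when in fact it is. Consequence: keeping the old curriculum when the new one would have helped students.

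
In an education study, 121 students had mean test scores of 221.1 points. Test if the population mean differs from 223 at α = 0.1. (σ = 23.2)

z = (x̄ - μ₀)/(σ/√n) = (221.1 - 223)/(23.2/√121) = -0.901. Critical value: ±1.645. Since |-0.901| ≤ 1.645, Fail to reject H₀.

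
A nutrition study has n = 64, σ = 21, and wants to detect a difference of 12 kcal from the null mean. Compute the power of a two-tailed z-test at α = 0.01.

SE = σ/√n = 21/√64 = 2.625. Non-centrality λ = d/SE = 12/2.625 = 4.571. Power ≈ Φ(λ - z_{α/2}) = Φ(4.571 - 2.576) = Φ(1.995) = 0.977.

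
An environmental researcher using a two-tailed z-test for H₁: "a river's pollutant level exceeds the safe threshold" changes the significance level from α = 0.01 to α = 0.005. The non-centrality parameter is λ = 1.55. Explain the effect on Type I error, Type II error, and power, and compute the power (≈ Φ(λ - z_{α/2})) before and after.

Decreasing α from 0.01 to 0.005:
• Type I error rate decreases (α is the Type I rate by definition).
• Critical value moves from z_{α/2} = 2.576 to 2.807, so power = Φ(λ - z_{α/2}) goes from Φ(1.55 - 2.576) = 0.152 to Φ(1.55 - 2.807) = 0.104.
• Type II error rate β = 1 - power therefore increases (0.848 → 0.896).
Appropriate when false positives are costly — here, shutting down a compliant factory unnecessarily.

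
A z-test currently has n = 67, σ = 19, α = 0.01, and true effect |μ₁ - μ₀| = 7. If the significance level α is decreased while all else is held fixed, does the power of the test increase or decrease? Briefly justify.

Power decreases: a smaller α raises the critical value, so less of the H₁ sampling distribution falls in the rejection region.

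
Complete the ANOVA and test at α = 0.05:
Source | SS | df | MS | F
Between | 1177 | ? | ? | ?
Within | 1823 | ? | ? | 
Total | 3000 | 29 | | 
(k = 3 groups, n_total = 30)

df_between = 2, df_within = 27. MS_between = 588.5, MS_within = 67.52. F = 8.716, F_crit ≈ 3.354. Reject H₀.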